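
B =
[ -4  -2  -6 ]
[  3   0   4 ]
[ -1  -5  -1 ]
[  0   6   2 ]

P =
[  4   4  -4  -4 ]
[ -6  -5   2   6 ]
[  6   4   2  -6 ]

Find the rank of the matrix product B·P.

2

First compute BP:
[[-40, -30,   0,  40],
 [ 36,  28,  -4, -36],
 [ 20,  17,  -8, -20],
 [-24, -22,  16,  24]]
Now row reduce the product.
R2 ← R2 + (9/10)·R1: [0, 1, -4, 0]
R3 ← R3 + (1/2)·R1: [0, 2, -8, 0]
R4 ← R4 − (3/5)·R1: [0, -4, 16, 0]
R3 ← R3 − (2)·R2: [0, 0, 0, 0]
R4 ← R4 + (4)·R2: [0, 0, 0, 0]
2 nonzero rows, so rank(BP) = 2.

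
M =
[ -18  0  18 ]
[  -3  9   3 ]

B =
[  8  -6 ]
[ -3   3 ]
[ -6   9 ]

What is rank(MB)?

First compute MB:
[[-252, 270],
 [-69,  72]]
Now row reduce the product.
R2 ← R2 − (23/84)·R1: [0, -27/14]
2 nonzero rows, so rank(MB) = 2.

2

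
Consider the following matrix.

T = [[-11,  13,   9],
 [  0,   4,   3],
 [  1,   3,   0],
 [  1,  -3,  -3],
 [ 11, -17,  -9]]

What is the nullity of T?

0

Row reduce to echelon form.
R3 ← R3 + (1/11)·R1: [0, 46/11, 9/11]
R4 ← R4 + (1/11)·R1: [0, -20/11, -24/11]
R5 ← R5 + R1: [0, -4, 0]
R3 ← R3 − (23/22)·R2: [0, 0, -51/22]
R4 ← R4 + (5/11)·R2: [0, 0, -9/11]
R5 ← R5 + R2: [0, 0, 3]
R4 ← R4 − (6/17)·R3: [0, 0, 0]
R5 ← R5 + (22/17)·R3: [0, 0, 0]
3 nonzero rows, so rank(T) = 3.
T has 3 columns; by rank–nullity, nullity = 3 − 3 = 0.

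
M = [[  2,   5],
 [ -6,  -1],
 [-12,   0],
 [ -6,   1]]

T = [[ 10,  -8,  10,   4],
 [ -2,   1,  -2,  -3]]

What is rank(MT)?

First compute MT:
[[ 10, -11,  10,  -7],
 [-58,  47, -58, -21],
 [-120,  96, -120, -48],
 [-62,  49, -62, -27]]
Now row reduce the product.
R2 ← R2 + (29/5)·R1: [0, -84/5, 0, -308/5]
R3 ← R3 + (12)·R1: [0, -36, 0, -132]
R4 ← R4 + (31/5)·R1: [0, -96/5, 0, -352/5]
R3 ← R3 − (15/7)·R2: [0, 0, 0, 0]
R4 ← R4 − (8/7)·R2: [0, 0, 0, 0]
2 nonzero rows, so rank(MT) = 2.

2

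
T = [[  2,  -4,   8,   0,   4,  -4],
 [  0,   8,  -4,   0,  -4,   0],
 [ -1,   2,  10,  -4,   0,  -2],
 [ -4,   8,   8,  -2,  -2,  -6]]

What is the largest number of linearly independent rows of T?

Row reduce to echelon form.
R3 ← R3 + (1/2)·R1: [0, 0, 14, -4, 2, -4]
R4 ← R4 + (2)·R1: [0, 0, 24, -2, 6, -14]
R4 ← R4 − (12/7)·R3: [0, 0, 0, 34/7, 18/7, -50/7]
Echelon form has 4 nonzero rows, so rank(T) = 4.
The rank gives the maximum number of linearly independent rows: 4.

4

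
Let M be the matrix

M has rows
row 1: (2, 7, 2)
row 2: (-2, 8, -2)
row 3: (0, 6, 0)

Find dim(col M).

Row reduce to echelon form.
R2 ← R2 + R1: [0, 15, 0]
R3 ← R3 − (2/5)·R2: [0, 0, 0]
Echelon form has 2 nonzero rows, so rank(M) = 2.
The column space has dimension equal to the rank: 2.

2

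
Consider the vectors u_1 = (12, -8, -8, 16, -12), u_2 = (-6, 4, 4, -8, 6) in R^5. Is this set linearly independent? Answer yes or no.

Form the matrix with these vectors as rows and row reduce.
R2 ← R2 + (1/2)·R1: [0, 0, 0, 0, 0]
1 nonzero row, so the 2 vectors span a space of dimension 1.
Since 1 < 2, the vectors are linearly dependent.

no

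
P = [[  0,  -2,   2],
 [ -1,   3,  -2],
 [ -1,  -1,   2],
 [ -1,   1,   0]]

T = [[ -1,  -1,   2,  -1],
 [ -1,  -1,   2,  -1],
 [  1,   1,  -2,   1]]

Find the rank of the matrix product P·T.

First compute PT:
[[  4,   4,  -8,   4],
 [ -4,  -4,   8,  -4],
 [  4,   4,  -8,   4],
 [  0,   0,   0,   0]]
Now row reduce the product.
R2 ← R2 + R1: [0, 0, 0, 0]
R3 ← R3 − R1: [0, 0, 0, 0]
1 nonzero row, so rank(PT) = 1.

1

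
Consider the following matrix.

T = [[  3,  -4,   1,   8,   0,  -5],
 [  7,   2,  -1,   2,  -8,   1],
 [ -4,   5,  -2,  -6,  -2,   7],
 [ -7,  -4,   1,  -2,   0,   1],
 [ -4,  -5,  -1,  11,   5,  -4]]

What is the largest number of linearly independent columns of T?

5

Row reduce to echelon form.
R2 ← R2 − (7/3)·R1: [0, 34/3, -10/3, -50/3, -8, 38/3]
R3 ← R3 + (4/3)·R1: [0, -1/3, -2/3, 14/3, -2, 1/3]
R4 ← R4 + (7/3)·R1: [0, -40/3, 10/3, 50/3, 0, -32/3]
R5 ← R5 + (4/3)·R1: [0, -31/3, 1/3, 65/3, 5, -32/3]
R3 ← R3 + (1/34)·R2: [0, 0, -13/17, 71/17, -38/17, 12/17]
R4 ← R4 + (20/17)·R2: [0, 0, -10/17, -50/17, -160/17, 72/17]
R5 ← R5 + (31/34)·R2: [0, 0, -46/17, 110/17, -39/17, 15/17]
R4 ← R4 − (10/13)·R3: [0, 0, 0, -80/13, -100/13, 48/13]
R5 ← R5 − (46/13)·R3: [0, 0, 0, -108/13, 73/13, -21/13]
R5 ← R5 − (27/20)·R4: [0, 0, 0, 0, 16, -33/5]
Echelon form has 5 nonzero rows, so rank(T) = 5.
The rank gives the maximum number of linearly independent columns: 5.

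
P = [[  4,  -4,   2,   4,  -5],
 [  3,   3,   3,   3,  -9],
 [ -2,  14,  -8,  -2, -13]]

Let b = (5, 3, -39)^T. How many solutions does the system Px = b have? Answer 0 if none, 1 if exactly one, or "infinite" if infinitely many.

Row reduce the augmented matrix [P | b].
R2 ← R2 − (3/4)·R1: [0, 6, 3/2, 0, -21/4, -3/4]
R3 ← R3 + (1/2)·R1: [0, 12, -7, 0, -31/2, -73/2]
R3 ← R3 − (2)·R2: [0, 0, -10, 0, -5, -35]
The echelon form has 3 nonzero rows, and every pivot lies in the first 5 columns, so rank(P) = rank([P|b]) = 3.
The system is consistent.
rank = 3 < 5 unknowns, so there are infinitely many solutions.

infinite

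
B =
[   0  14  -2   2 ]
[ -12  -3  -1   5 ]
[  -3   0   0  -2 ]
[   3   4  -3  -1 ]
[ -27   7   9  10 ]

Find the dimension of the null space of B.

0

Row reduce to echelon form.
Swap R1 ↔ R2
R3 ← R3 − (1/4)·R1: [0, 3/4, 1/4, -13/4]
R4 ← R4 + (1/4)·R1: [0, 13/4, -13/4, 1/4]
R5 ← R5 − (9/4)·R1: [0, 55/4, 45/4, -5/4]
R3 ← R3 − (3/56)·R2: [0, 0, 5/14, -47/14]
R4 ← R4 − (13/56)·R2: [0, 0, -39/14, -3/14]
R5 ← R5 − (55/56)·R2: [0, 0, 185/14, -45/14]
R4 ← R4 + (39/5)·R3: [0, 0, 0, -132/5]
R5 ← R5 − (37)·R3: [0, 0, 0, 121]
R5 ← R5 + (55/12)·R4: [0, 0, 0, 0]
4 nonzero rows, so rank(B) = 4.
B has 4 columns; by rank–nullity, nullity = 4 − 4 = 0.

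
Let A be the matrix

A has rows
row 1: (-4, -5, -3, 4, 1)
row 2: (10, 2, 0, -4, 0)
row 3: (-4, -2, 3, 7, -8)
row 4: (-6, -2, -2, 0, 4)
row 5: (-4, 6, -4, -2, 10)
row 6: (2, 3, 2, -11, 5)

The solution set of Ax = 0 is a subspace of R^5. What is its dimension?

Row reduce to echelon form.
R2 ← R2 + (5/2)·R1: [0, -21/2, -15/2, 6, 5/2]
R3 ← R3 − R1: [0, 3, 6, 3, -9]
R4 ← R4 − (3/2)·R1: [0, 11/2, 5/2, -6, 5/2]
R5 ← R5 − R1: [0, 11, -1, -6, 9]
R6 ← R6 + (1/2)·R1: [0, 1/2, 1/2, -9, 11/2]
R3 ← R3 + (2/7)·R2: [0, 0, 27/7, 33/7, -58/7]
R4 ← R4 + (11/21)·R2: [0, 0, -10/7, -20/7, 80/21]
R5 ← R5 + (22/21)·R2: [0, 0, -62/7, 2/7, 244/21]
R6 ← R6 + (1/21)·R2: [0, 0, 1/7, -61/7, 118/21]
R4 ← R4 + (10/27)·R3: [0, 0, 0, -10/9, 20/27]
R5 ← R5 + (62/27)·R3: [0, 0, 0, 100/9, -200/27]
R6 ← R6 − (1/27)·R3: [0, 0, 0, -80/9, 160/27]
R5 ← R5 + (10)·R4: [0, 0, 0, 0, 0]
R6 ← R6 − (8)·R4: [0, 0, 0, 0, 0]
4 nonzero rows, so rank(A) = 4.
A has 5 columns; by rank–nullity, nullity = 5 − 4 = 1.

1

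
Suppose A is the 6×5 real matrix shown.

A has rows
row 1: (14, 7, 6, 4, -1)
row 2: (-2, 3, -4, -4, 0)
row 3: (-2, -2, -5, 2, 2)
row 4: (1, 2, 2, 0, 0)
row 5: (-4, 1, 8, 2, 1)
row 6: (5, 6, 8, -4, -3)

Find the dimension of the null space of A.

Row reduce to echelon form.
R2 ← R2 + (1/7)·R1: [0, 4, -22/7, -24/7, -1/7]
R3 ← R3 + (1/7)·R1: [0, -1, -29/7, 18/7, 13/7]
R4 ← R4 − (1/14)·R1: [0, 3/2, 11/7, -2/7, 1/14]
R5 ← R5 + (2/7)·R1: [0, 3, 68/7, 22/7, 5/7]
R6 ← R6 − (5/14)·R1: [0, 7/2, 41/7, -38/7, -37/14]
R3 ← R3 + (1/4)·R2: [0, 0, -69/14, 12/7, 51/28]
R4 ← R4 − (3/8)·R2: [0, 0, 11/4, 1, 1/8]
R5 ← R5 − (3/4)·R2: [0, 0, 169/14, 40/7, 23/28]
R6 ← R6 − (7/8)·R2: [0, 0, 241/28, -17/7, -141/56]
R4 ← R4 + (77/138)·R3: [0, 0, 0, 45/23, 105/92]
R5 ← R5 + (169/69)·R3: [0, 0, 0, 228/23, 243/46]
R6 ← R6 + (241/138)·R3: [0, 0, 0, 13/23, 61/92]
R5 ← R5 − (76/15)·R4: [0, 0, 0, 0, -1/2]
R6 ← R6 − (13/45)·R4: [0, 0, 0, 0, 1/3]
R6 ← R6 + (2/3)·R5: [0, 0, 0, 0, 0]
5 nonzero rows, so rank(A) = 5.
A has 5 columns; by rank–nullity, nullity = 5 − 5 = 0.

0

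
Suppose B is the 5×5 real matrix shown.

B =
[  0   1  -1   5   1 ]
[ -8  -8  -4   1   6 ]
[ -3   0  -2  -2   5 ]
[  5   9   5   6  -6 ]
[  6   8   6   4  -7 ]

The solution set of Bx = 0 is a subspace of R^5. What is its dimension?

0

Row reduce to echelon form.
Swap R1 ↔ R2
R3 ← R3 − (3/8)·R1: [0, 3, -1/2, -19/8, 11/4]
R4 ← R4 + (5/8)·R1: [0, 4, 5/2, 53/8, -9/4]
R5 ← R5 + (3/4)·R1: [0, 2, 3, 19/4, -5/2]
R3 ← R3 − (3)·R2: [0, 0, 5/2, -139/8, -1/4]
R4 ← R4 − (4)·R2: [0, 0, 13/2, -107/8, -25/4]
R5 ← R5 − (2)·R2: [0, 0, 5, -21/4, -9/2]
R4 ← R4 − (13/5)·R3: [0, 0, 0, 159/5, -28/5]
R5 ← R5 − (2)·R3: [0, 0, 0, 59/2, -4]
R5 ← R5 − (295/318)·R4: [0, 0, 0, 0, 190/159]
5 nonzero rows, so rank(B) = 5.
B has 5 columns; by rank–nullity, nullity = 5 − 5 = 0.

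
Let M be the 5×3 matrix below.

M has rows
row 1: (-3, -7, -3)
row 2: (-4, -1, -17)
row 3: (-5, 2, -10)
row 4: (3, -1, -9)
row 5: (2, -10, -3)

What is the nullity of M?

0

Row reduce to echelon form.
R2 ← R2 − (4/3)·R1: [0, 25/3, -13]
R3 ← R3 − (5/3)·R1: [0, 41/3, -5]
R4 ← R4 + R1: [0, -8, -12]
R5 ← R5 + (2/3)·R1: [0, -44/3, -5]
R3 ← R3 − (41/25)·R2: [0, 0, 408/25]
R4 ← R4 + (24/25)·R2: [0, 0, -612/25]
R5 ← R5 + (44/25)·R2: [0, 0, -697/25]
R4 ← R4 + (3/2)·R3: [0, 0, 0]
R5 ← R5 + (41/24)·R3: [0, 0, 0]
3 nonzero rows, so rank(M) = 3.
M has 3 columns; by rank–nullity, nullity = 3 − 3 = 0.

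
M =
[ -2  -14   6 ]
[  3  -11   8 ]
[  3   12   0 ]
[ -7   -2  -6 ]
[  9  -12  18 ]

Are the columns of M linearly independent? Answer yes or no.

yes

Row reduce M to echelon form.
R2 ← R2 + (3/2)·R1: [0, -32, 17]
R3 ← R3 + (3/2)·R1: [0, -9, 9]
R4 ← R4 − (7/2)·R1: [0, 47, -27]
R5 ← R5 + (9/2)·R1: [0, -75, 45]
R3 ← R3 − (9/32)·R2: [0, 0, 135/32]
R4 ← R4 + (47/32)·R2: [0, 0, -65/32]
R5 ← R5 − (75/32)·R2: [0, 0, 165/32]
R4 ← R4 + (13/27)·R3: [0, 0, 0]
R5 ← R5 − (11/9)·R3: [0, 0, 0]
3 pivots among 3 columns.
Every column is a pivot column, so the columns are linearly independent.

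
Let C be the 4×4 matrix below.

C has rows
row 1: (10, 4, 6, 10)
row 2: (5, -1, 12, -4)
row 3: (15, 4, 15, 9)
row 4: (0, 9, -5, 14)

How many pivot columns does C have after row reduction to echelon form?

Row reduce to echelon form.
R2 ← R2 − (1/2)·R1: [0, -3, 9, -9]
R3 ← R3 − (3/2)·R1: [0, -2, 6, -6]
R3 ← R3 − (2/3)·R2: [0, 0, 0, 0]
R4 ← R4 + (3)·R2: [0, 0, 22, -13]
Swap R3 ↔ R4
Echelon form has 3 nonzero rows, so rank(C) = 3.
Each nonzero row contributes one pivot column: 3 pivot columns.

3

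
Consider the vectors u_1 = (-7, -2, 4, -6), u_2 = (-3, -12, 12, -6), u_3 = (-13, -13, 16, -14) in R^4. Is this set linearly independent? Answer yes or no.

Form the matrix with these vectors as rows and row reduce.
R2 ← R2 − (3/7)·R1: [0, -78/7, 72/7, -24/7]
R3 ← R3 − (13/7)·R1: [0, -65/7, 60/7, -20/7]
R3 ← R3 − (5/6)·R2: [0, 0, 0, 0]
2 nonzero rows, so the 3 vectors span a space of dimension 2.
Since 2 < 3, the vectors are linearly dependent.

no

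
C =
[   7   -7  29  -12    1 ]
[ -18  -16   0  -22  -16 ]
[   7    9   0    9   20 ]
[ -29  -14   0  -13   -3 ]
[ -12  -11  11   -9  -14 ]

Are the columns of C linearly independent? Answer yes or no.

Row reduce C to echelon form.
R2 ← R2 + (18/7)·R1: [0, -34, 522/7, -370/7, -94/7]
R3 ← R3 − R1: [0, 16, -29, 21, 19]
R4 ← R4 + (29/7)·R1: [0, -43, 841/7, -439/7, 8/7]
R5 ← R5 + (12/7)·R1: [0, -23, 425/7, -207/7, -86/7]
R3 ← R3 + (8/17)·R2: [0, 0, 725/119, -461/119, 1509/119]
R4 ← R4 − (43/34)·R2: [0, 0, 3074/119, 492/119, 2157/119]
R5 ← R5 − (23/34)·R2: [0, 0, 1222/119, 736/119, -381/119]
R4 ← R4 − (106/25)·R3: [0, 0, 0, 514/25, -891/25]
R5 ← R5 − (1222/725)·R3: [0, 0, 0, 9218/725, -17817/725]
R5 ← R5 − (4609/7453)·R4: [0, 0, 0, 0, -18894/7453]
5 pivots among 5 columns.
Every column is a pivot column, so the columns are linearly independent.

yes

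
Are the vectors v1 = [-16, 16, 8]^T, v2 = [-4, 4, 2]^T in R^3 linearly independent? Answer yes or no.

Form the matrix with these vectors as rows and row reduce.
R2 ← R2 − (1/4)·R1: [0, 0, 0]
1 nonzero row, so the 2 vectors span a space of dimension 1.
Since 1 < 2, the vectors are linearly dependent.

no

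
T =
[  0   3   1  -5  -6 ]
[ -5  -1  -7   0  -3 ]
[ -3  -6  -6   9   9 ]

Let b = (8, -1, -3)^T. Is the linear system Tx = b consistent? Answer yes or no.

Row reduce the augmented matrix [T | b].
Swap R1 ↔ R2
R3 ← R3 − (3/5)·R1: [0, -27/5, -9/5, 9, 54/5, -12/5]
R3 ← R3 + (9/5)·R2: [0, 0, 0, 0, 0, 12]
The echelon form has 3 nonzero rows; the last pivot sits in the augmented column, so rank(T) = 2 but rank([T|b]) = 3.
Since the ranks differ, the system is inconsistent.

no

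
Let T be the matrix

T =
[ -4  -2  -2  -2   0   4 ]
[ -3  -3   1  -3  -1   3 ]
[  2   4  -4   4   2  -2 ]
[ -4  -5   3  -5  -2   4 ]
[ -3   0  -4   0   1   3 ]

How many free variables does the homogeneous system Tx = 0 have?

Row reduce to echelon form.
R2 ← R2 − (3/4)·R1: [0, -3/2, 5/2, -3/2, -1, 0]
R3 ← R3 + (1/2)·R1: [0, 3, -5, 3, 2, 0]
R4 ← R4 − R1: [0, -3, 5, -3, -2, 0]
R5 ← R5 − (3/4)·R1: [0, 3/2, -5/2, 3/2, 1, 0]
R3 ← R3 + (2)·R2: [0, 0, 0, 0, 0, 0]
R4 ← R4 − (2)·R2: [0, 0, 0, 0, 0, 0]
R5 ← R5 + R2: [0, 0, 0, 0, 0, 0]
2 nonzero rows, so rank(T) = 2.
T has 6 columns; by rank–nullity, nullity = 6 − 2 = 4.

4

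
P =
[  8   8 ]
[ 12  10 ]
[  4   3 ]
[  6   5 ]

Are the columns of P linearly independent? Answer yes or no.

Row reduce P to echelon form.
R2 ← R2 − (3/2)·R1: [0, -2]
R3 ← R3 − (1/2)·R1: [0, -1]
R4 ← R4 − (3/4)·R1: [0, -1]
R3 ← R3 − (1/2)·R2: [0, 0]
R4 ← R4 − (1/2)·R2: [0, 0]
2 pivots among 2 columns.
Every column is a pivot column, so the columns are linearly independent.

yes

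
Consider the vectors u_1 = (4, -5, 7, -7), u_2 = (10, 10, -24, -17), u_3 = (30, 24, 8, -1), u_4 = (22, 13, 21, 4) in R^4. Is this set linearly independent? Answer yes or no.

no

Form the matrix with these vectors as rows and row reduce.
R2 ← R2 − (5/2)·R1: [0, 45/2, -83/2, 1/2]
R3 ← R3 − (15/2)·R1: [0, 123/2, -89/2, 103/2]
R4 ← R4 − (11/2)·R1: [0, 81/2, -35/2, 85/2]
R3 ← R3 − (41/15)·R2: [0, 0, 1034/15, 752/15]
R4 ← R4 − (9/5)·R2: [0, 0, 286/5, 208/5]
R4 ← R4 − (39/47)·R3: [0, 0, 0, 0]
3 nonzero rows, so the 4 vectors span a space of dimension 3.
Since 3 < 4, the vectors are linearly dependent.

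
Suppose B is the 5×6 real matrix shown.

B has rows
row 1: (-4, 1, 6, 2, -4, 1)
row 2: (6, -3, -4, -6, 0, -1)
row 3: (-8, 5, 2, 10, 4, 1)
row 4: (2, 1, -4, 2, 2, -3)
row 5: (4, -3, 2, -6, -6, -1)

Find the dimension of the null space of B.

Row reduce to echelon form.
R2 ← R2 + (3/2)·R1: [0, -3/2, 5, -3, -6, 1/2]
R3 ← R3 − (2)·R1: [0, 3, -10, 6, 12, -1]
R4 ← R4 + (1/2)·R1: [0, 3/2, -1, 3, 0, -5/2]
R5 ← R5 + R1: [0, -2, 8, -4, -10, 0]
R3 ← R3 + (2)·R2: [0, 0, 0, 0, 0, 0]
R4 ← R4 + R2: [0, 0, 4, 0, -6, -2]
R5 ← R5 − (4/3)·R2: [0, 0, 4/3, 0, -2, -2/3]
Swap R3 ↔ R4
R5 ← R5 − (1/3)·R3: [0, 0, 0, 0, 0, 0]
3 nonzero rows, so rank(B) = 3.
B has 6 columns; by rank–nullity, nullity = 6 − 3 = 3.

3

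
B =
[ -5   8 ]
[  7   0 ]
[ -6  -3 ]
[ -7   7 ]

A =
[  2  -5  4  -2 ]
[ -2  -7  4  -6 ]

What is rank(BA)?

First compute BA:
[[-26, -31,  12, -38],
 [ 14, -35,  28, -14],
 [ -6,  51, -36,  30],
 [-28, -14,   0, -28]]
Now row reduce the product.
R2 ← R2 + (7/13)·R1: [0, -672/13, 448/13, -448/13]
R3 ← R3 − (3/13)·R1: [0, 756/13, -504/13, 504/13]
R4 ← R4 − (14/13)·R1: [0, 252/13, -168/13, 168/13]
R3 ← R3 + (9/8)·R2: [0, 0, 0, 0]
R4 ← R4 + (3/8)·R2: [0, 0, 0, 0]
2 nonzero rows, so rank(BA) = 2.

2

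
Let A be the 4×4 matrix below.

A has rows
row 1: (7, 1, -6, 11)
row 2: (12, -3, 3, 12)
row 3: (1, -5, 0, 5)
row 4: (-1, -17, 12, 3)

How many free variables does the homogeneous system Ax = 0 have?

1

Row reduce to echelon form.
R2 ← R2 − (12/7)·R1: [0, -33/7, 93/7, -48/7]
R3 ← R3 − (1/7)·R1: [0, -36/7, 6/7, 24/7]
R4 ← R4 + (1/7)·R1: [0, -118/7, 78/7, 32/7]
R3 ← R3 − (12/11)·R2: [0, 0, -150/11, 120/11]
R4 ← R4 − (118/33)·R2: [0, 0, -400/11, 320/11]
R4 ← R4 − (8/3)·R3: [0, 0, 0, 0]
3 nonzero rows, so rank(A) = 3.
A has 4 columns; by rank–nullity, nullity = 4 − 3 = 1.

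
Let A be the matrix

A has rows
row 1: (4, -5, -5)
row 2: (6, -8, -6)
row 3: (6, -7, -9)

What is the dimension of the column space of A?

Row reduce to echelon form.
R2 ← R2 − (3/2)·R1: [0, -1/2, 3/2]
R3 ← R3 − (3/2)·R1: [0, 1/2, -3/2]
R3 ← R3 + R2: [0, 0, 0]
Echelon form has 2 nonzero rows, so rank(A) = 2.
The column space has dimension equal to the rank: 2.

2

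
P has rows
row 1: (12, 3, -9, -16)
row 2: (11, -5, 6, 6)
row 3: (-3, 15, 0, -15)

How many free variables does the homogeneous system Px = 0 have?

1

Row reduce to echelon form.
R2 ← R2 − (11/12)·R1: [0, -31/4, 57/4, 62/3]
R3 ← R3 + (1/4)·R1: [0, 63/4, -9/4, -19]
R3 ← R3 + (63/31)·R2: [0, 0, 828/31, 23]
3 nonzero rows, so rank(P) = 3.
P has 4 columns; by rank–nullity, nullity = 4 − 3 = 1.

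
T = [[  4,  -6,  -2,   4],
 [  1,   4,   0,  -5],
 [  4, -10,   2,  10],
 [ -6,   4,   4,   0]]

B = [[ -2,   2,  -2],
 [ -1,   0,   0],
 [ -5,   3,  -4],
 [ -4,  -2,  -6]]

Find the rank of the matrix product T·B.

3

First compute TB:
[[ -8,  -6, -24],
 [ 14,  12,  28],
 [-48,  -6, -76],
 [-12,   0,  -4]]
Now row reduce the product.
R2 ← R2 + (7/4)·R1: [0, 3/2, -14]
R3 ← R3 − (6)·R1: [0, 30, 68]
R4 ← R4 − (3/2)·R1: [0, 9, 32]
R3 ← R3 − (20)·R2: [0, 0, 348]
R4 ← R4 − (6)·R2: [0, 0, 116]
R4 ← R4 − (1/3)·R3: [0, 0, 0]
3 nonzero rows, so rank(TB) = 3.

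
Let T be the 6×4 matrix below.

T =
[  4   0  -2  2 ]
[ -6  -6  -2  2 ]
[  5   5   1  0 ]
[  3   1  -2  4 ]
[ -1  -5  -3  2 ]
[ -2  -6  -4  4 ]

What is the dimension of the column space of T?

3

Row reduce to echelon form.
R2 ← R2 + (3/2)·R1: [0, -6, -5, 5]
R3 ← R3 − (5/4)·R1: [0, 5, 7/2, -5/2]
R4 ← R4 − (3/4)·R1: [0, 1, -1/2, 5/2]
R5 ← R5 + (1/4)·R1: [0, -5, -7/2, 5/2]
R6 ← R6 + (1/2)·R1: [0, -6, -5, 5]
R3 ← R3 + (5/6)·R2: [0, 0, -2/3, 5/3]
R4 ← R4 + (1/6)·R2: [0, 0, -4/3, 10/3]
R5 ← R5 − (5/6)·R2: [0, 0, 2/3, -5/3]
R6 ← R6 − R2: [0, 0, 0, 0]
R4 ← R4 − (2)·R3: [0, 0, 0, 0]
R5 ← R5 + R3: [0, 0, 0, 0]
Echelon form has 3 nonzero rows, so rank(T) = 3.
The column space has dimension equal to the rank: 3.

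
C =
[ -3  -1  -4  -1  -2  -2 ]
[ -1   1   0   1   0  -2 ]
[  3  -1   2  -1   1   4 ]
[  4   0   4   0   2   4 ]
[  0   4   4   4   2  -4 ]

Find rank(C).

2

Row reduce to echelon form.
R2 ← R2 − (1/3)·R1: [0, 4/3, 4/3, 4/3, 2/3, -4/3]
R3 ← R3 + R1: [0, -2, -2, -2, -1, 2]
R4 ← R4 + (4/3)·R1: [0, -4/3, -4/3, -4/3, -2/3, 4/3]
R3 ← R3 + (3/2)·R2: [0, 0, 0, 0, 0, 0]
R4 ← R4 + R2: [0, 0, 0, 0, 0, 0]
R5 ← R5 − (3)·R2: [0, 0, 0, 0, 0, 0]
Echelon form has 2 nonzero rows, so rank(C) = 2.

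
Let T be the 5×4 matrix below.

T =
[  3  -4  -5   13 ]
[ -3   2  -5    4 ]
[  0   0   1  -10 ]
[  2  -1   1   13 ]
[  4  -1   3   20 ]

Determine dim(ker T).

0

Row reduce to echelon form.
R2 ← R2 + R1: [0, -2, -10, 17]
R4 ← R4 − (2/3)·R1: [0, 5/3, 13/3, 13/3]
R5 ← R5 − (4/3)·R1: [0, 13/3, 29/3, 8/3]
R4 ← R4 + (5/6)·R2: [0, 0, -4, 37/2]
R5 ← R5 + (13/6)·R2: [0, 0, -12, 79/2]
R4 ← R4 + (4)·R3: [0, 0, 0, -43/2]
R5 ← R5 + (12)·R3: [0, 0, 0, -161/2]
R5 ← R5 − (161/43)·R4: [0, 0, 0, 0]
4 nonzero rows, so rank(T) = 4.
T has 4 columns; by rank–nullity, nullity = 4 − 4 = 0.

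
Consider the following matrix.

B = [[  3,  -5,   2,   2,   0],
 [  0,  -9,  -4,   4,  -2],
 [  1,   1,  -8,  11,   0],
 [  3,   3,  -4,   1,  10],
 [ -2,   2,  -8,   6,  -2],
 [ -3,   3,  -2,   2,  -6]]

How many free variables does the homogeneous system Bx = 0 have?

Row reduce to echelon form.
R3 ← R3 − (1/3)·R1: [0, 8/3, -26/3, 31/3, 0]
R4 ← R4 − R1: [0, 8, -6, -1, 10]
R5 ← R5 + (2/3)·R1: [0, -4/3, -20/3, 22/3, -2]
R6 ← R6 + R1: [0, -2, 0, 4, -6]
R3 ← R3 + (8/27)·R2: [0, 0, -266/27, 311/27, -16/27]
R4 ← R4 + (8/9)·R2: [0, 0, -86/9, 23/9, 74/9]
R5 ← R5 − (4/27)·R2: [0, 0, -164/27, 182/27, -46/27]
R6 ← R6 − (2/9)·R2: [0, 0, 8/9, 28/9, -50/9]
R4 ← R4 − (129/133)·R3: [0, 0, 0, -1146/133, 1170/133]
R5 ← R5 − (82/133)·R3: [0, 0, 0, -48/133, -178/133]
R6 ← R6 + (12/133)·R3: [0, 0, 0, 552/133, -746/133]
R5 ← R5 − (8/191)·R4: [0, 0, 0, 0, -326/191]
R6 ← R6 + (92/191)·R4: [0, 0, 0, 0, -262/191]
R6 ← R6 − (131/163)·R5: [0, 0, 0, 0, 0]
5 nonzero rows, so rank(B) = 5.
B has 5 columns; by rank–nullity, nullity = 5 − 5 = 0.

0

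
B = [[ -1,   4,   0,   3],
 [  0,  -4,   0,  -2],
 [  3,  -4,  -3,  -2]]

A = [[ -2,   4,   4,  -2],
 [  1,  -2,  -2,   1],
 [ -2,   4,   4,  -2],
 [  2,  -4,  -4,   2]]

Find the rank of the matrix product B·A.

1

First compute BA:
[[ 12, -24, -24,  12],
 [ -8,  16,  16,  -8],
 [ -8,  16,  16,  -8]]
Now row reduce the product.
R2 ← R2 + (2/3)·R1: [0, 0, 0, 0]
R3 ← R3 + (2/3)·R1: [0, 0, 0, 0]
1 nonzero row, so rank(BA) = 1.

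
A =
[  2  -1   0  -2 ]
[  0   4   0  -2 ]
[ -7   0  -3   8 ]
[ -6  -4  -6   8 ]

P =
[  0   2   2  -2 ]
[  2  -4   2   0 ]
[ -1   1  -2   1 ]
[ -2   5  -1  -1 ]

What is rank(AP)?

First compute AP:
[[  2,  -2,   4,  -2],
 [ 12, -26,  10,   2],
 [-13,  23, -16,   3],
 [-18,  38, -16,  -2]]
Now row reduce the product.
R2 ← R2 − (6)·R1: [0, -14, -14, 14]
R3 ← R3 + (13/2)·R1: [0, 10, 10, -10]
R4 ← R4 + (9)·R1: [0, 20, 20, -20]
R3 ← R3 + (5/7)·R2: [0, 0, 0, 0]
R4 ← R4 + (10/7)·R2: [0, 0, 0, 0]
2 nonzero rows, so rank(AP) = 2.

2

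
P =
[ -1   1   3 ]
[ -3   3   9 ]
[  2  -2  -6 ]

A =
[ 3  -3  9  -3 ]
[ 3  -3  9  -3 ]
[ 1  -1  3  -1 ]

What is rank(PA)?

1

First compute PA:
[[  3,  -3,   9,  -3],
 [  9,  -9,  27,  -9],
 [ -6,   6, -18,   6]]
Now row reduce the product.
R2 ← R2 − (3)·R1: [0, 0, 0, 0]
R3 ← R3 + (2)·R1: [0, 0, 0, 0]
1 nonzero row, so rank(PA) = 1.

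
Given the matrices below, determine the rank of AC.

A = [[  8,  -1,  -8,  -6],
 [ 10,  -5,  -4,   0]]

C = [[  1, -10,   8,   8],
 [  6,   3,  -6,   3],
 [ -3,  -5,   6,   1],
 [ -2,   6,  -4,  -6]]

2

First compute AC:
[[ 38, -79,  46,  89],
 [ -8, -95,  86,  61]]
Now row reduce the product.
R2 ← R2 + (4/19)·R1: [0, -2121/19, 1818/19, 1515/19]
2 nonzero rows, so rank(AC) = 2.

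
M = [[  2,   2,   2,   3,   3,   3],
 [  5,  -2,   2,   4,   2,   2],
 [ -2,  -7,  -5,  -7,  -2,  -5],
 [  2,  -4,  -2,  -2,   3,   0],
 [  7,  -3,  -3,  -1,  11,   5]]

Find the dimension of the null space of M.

2

Row reduce to echelon form.
R2 ← R2 − (5/2)·R1: [0, -7, -3, -7/2, -11/2, -11/2]
R3 ← R3 + R1: [0, -5, -3, -4, 1, -2]
R4 ← R4 − R1: [0, -6, -4, -5, 0, -3]
R5 ← R5 − (7/2)·R1: [0, -10, -10, -23/2, 1/2, -11/2]
R3 ← R3 − (5/7)·R2: [0, 0, -6/7, -3/2, 69/14, 27/14]
R4 ← R4 − (6/7)·R2: [0, 0, -10/7, -2, 33/7, 12/7]
R5 ← R5 − (10/7)·R2: [0, 0, -40/7, -13/2, 117/14, 33/14]
R4 ← R4 − (5/3)·R3: [0, 0, 0, 1/2, -7/2, -3/2]
R5 ← R5 − (20/3)·R3: [0, 0, 0, 7/2, -49/2, -21/2]
R5 ← R5 − (7)·R4: [0, 0, 0, 0, 0, 0]
4 nonzero rows, so rank(M) = 4.
M has 6 columns; by rank–nullity, nullity = 6 − 4 = 2.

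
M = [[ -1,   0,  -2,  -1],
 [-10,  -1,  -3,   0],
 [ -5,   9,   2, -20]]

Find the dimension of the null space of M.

Row reduce to echelon form.
R2 ← R2 − (10)·R1: [0, -1, 17, 10]
R3 ← R3 − (5)·R1: [0, 9, 12, -15]
R3 ← R3 + (9)·R2: [0, 0, 165, 75]
3 nonzero rows, so rank(M) = 3.
M has 4 columns; by rank–nullity, nullity = 4 − 3 = 1.

1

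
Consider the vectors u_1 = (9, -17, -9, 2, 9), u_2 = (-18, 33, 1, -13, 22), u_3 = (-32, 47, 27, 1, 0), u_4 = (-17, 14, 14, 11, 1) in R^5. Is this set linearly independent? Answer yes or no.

Form the matrix with these vectors as rows and row reduce.
R2 ← R2 + (2)·R1: [0, -1, -17, -9, 40]
R3 ← R3 + (32/9)·R1: [0, -121/9, -5, 73/9, 32]
R4 ← R4 + (17/9)·R1: [0, -163/9, -3, 133/9, 18]
R3 ← R3 − (121/9)·R2: [0, 0, 2012/9, 1162/9, -4552/9]
R4 ← R4 − (163/9)·R2: [0, 0, 2744/9, 1600/9, -6358/9]
R4 ← R4 − (686/503)·R3: [0, 0, 0, 852/503, -8378/503]
4 nonzero rows, so the 4 vectors span a space of dimension 4.
Since 4 = 4, the vectors are linearly independent.

yes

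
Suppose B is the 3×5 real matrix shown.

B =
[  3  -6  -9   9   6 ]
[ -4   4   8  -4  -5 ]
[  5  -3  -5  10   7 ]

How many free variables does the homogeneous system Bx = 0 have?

Row reduce to echelon form.
R2 ← R2 + (4/3)·R1: [0, -4, -4, 8, 3]
R3 ← R3 − (5/3)·R1: [0, 7, 10, -5, -3]
R3 ← R3 + (7/4)·R2: [0, 0, 3, 9, 9/4]
3 nonzero rows, so rank(B) = 3.
B has 5 columns; by rank–nullity, nullity = 5 − 3 = 2.

2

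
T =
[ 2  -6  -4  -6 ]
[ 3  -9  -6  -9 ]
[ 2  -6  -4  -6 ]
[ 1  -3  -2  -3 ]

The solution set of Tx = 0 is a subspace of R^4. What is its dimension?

Row reduce to echelon form.
R2 ← R2 − (3/2)·R1: [0, 0, 0, 0]
R3 ← R3 − R1: [0, 0, 0, 0]
R4 ← R4 − (1/2)·R1: [0, 0, 0, 0]
1 nonzero row, so rank(T) = 1.
T has 4 columns; by rank–nullity, nullity = 4 − 1 = 3.

3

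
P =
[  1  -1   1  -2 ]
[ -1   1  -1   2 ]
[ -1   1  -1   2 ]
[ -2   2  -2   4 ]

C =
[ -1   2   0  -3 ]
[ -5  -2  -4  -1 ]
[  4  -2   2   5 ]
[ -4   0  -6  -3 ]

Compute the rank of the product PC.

1

First compute PC:
[[ 16,   2,  18,   9],
 [-16,  -2, -18,  -9],
 [-16,  -2, -18,  -9],
 [-32,  -4, -36, -18]]
Now row reduce the product.
R2 ← R2 + R1: [0, 0, 0, 0]
R3 ← R3 + R1: [0, 0, 0, 0]
R4 ← R4 + (2)·R1: [0, 0, 0, 0]
1 nonzero row, so rank(PC) = 1.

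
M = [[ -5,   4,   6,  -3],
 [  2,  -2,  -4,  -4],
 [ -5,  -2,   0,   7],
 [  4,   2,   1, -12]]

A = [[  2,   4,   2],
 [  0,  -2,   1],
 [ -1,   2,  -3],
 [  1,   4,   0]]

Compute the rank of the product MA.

2

First compute MA:
[[-19, -28, -24],
 [  4, -12,  14],
 [ -3,  12, -12],
 [ -5, -34,   7]]
Now row reduce the product.
R2 ← R2 + (4/19)·R1: [0, -340/19, 170/19]
R3 ← R3 − (3/19)·R1: [0, 312/19, -156/19]
R4 ← R4 − (5/19)·R1: [0, -506/19, 253/19]
R3 ← R3 + (78/85)·R2: [0, 0, 0]
R4 ← R4 − (253/170)·R2: [0, 0, 0]
2 nonzero rows, so rank(MA) = 2.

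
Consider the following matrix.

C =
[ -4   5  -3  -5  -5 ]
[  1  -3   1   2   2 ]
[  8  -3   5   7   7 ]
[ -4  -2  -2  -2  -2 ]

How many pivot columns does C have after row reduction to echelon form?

Row reduce to echelon form.
R2 ← R2 + (1/4)·R1: [0, -7/4, 1/4, 3/4, 3/4]
R3 ← R3 + (2)·R1: [0, 7, -1, -3, -3]
R4 ← R4 − R1: [0, -7, 1, 3, 3]
R3 ← R3 + (4)·R2: [0, 0, 0, 0, 0]
R4 ← R4 − (4)·R2: [0, 0, 0, 0, 0]
Echelon form has 2 nonzero rows, so rank(C) = 2.
Each nonzero row contributes one pivot column: 2 pivot columns.

2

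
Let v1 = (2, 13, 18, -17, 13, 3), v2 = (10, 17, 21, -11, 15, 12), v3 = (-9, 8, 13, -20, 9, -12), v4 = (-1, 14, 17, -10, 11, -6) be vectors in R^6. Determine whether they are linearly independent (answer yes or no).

no

Form the matrix with these vectors as rows and row reduce.
R2 ← R2 − (5)·R1: [0, -48, -69, 74, -50, -3]
R3 ← R3 + (9/2)·R1: [0, 133/2, 94, -193/2, 135/2, 3/2]
R4 ← R4 + (1/2)·R1: [0, 41/2, 26, -37/2, 35/2, -9/2]
R3 ← R3 + (133/96)·R2: [0, 0, -51/32, 289/48, -85/48, -85/32]
R4 ← R4 + (41/96)·R2: [0, 0, -111/32, 629/48, -185/48, -185/32]
R4 ← R4 − (37/17)·R3: [0, 0, 0, 0, 0, 0]
3 nonzero rows, so the 4 vectors span a space of dimension 3.
Since 3 < 4, the vectors are linearly dependent.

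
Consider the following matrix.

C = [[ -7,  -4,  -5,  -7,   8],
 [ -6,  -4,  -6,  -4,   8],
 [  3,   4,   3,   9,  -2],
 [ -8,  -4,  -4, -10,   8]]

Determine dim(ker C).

Row reduce to echelon form.
R2 ← R2 − (6/7)·R1: [0, -4/7, -12/7, 2, 8/7]
R3 ← R3 + (3/7)·R1: [0, 16/7, 6/7, 6, 10/7]
R4 ← R4 − (8/7)·R1: [0, 4/7, 12/7, -2, -8/7]
R3 ← R3 + (4)·R2: [0, 0, -6, 14, 6]
R4 ← R4 + R2: [0, 0, 0, 0, 0]
3 nonzero rows, so rank(C) = 3.
C has 5 columns; by rank–nullity, nullity = 5 − 3 = 2.

2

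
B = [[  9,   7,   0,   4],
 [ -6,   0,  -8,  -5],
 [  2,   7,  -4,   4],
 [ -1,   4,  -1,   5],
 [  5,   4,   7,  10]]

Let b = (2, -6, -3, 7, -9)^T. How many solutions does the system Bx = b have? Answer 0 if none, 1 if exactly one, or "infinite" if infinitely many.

0

Row reduce the augmented matrix [B | b].
R2 ← R2 + (2/3)·R1: [0, 14/3, -8, -7/3, -14/3]
R3 ← R3 − (2/9)·R1: [0, 49/9, -4, 28/9, -31/9]
R4 ← R4 + (1/9)·R1: [0, 43/9, -1, 49/9, 65/9]
R5 ← R5 − (5/9)·R1: [0, 1/9, 7, 70/9, -91/9]
R3 ← R3 − (7/6)·R2: [0, 0, 16/3, 35/6, 2]
R4 ← R4 − (43/42)·R2: [0, 0, 151/21, 47/6, 12]
R5 ← R5 − (1/42)·R2: [0, 0, 151/21, 47/6, -10]
R4 ← R4 − (151/112)·R3: [0, 0, 0, -1/32, 521/56]
R5 ← R5 − (151/112)·R3: [0, 0, 0, -1/32, -711/56]
R5 ← R5 − R4: [0, 0, 0, 0, -22]
The echelon form has 5 nonzero rows; the last pivot sits in the augmented column, so rank(B) = 4 but rank([B|b]) = 5.
Since the ranks differ, the system is inconsistent.
It has no solutions.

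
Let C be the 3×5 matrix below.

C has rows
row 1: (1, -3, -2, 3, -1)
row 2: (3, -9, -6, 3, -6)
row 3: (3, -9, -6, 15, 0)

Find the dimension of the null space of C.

Row reduce to echelon form.
R2 ← R2 − (3)·R1: [0, 0, 0, -6, -3]
R3 ← R3 − (3)·R1: [0, 0, 0, 6, 3]
R3 ← R3 + R2: [0, 0, 0, 0, 0]
2 nonzero rows, so rank(C) = 2.
C has 5 columns; by rank–nullity, nullity = 5 − 2 = 3.

3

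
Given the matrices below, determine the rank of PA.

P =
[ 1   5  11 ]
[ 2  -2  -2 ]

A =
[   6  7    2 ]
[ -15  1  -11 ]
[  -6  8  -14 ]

First compute PA:
[[-135, 100, -207],
 [ 54,  -4,  54]]
Now row reduce the product.
R2 ← R2 + (2/5)·R1: [0, 36, -144/5]
2 nonzero rows, so rank(PA) = 2.

2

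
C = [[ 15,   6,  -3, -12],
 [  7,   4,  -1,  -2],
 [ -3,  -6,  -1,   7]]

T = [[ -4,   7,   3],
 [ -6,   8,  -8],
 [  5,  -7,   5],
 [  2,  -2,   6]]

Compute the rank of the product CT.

First compute CT:
[[-135, 198, -90],
 [-61,  92, -28],
 [ 57, -76,  76]]
Now row reduce the product.
R2 ← R2 − (61/135)·R1: [0, 38/15, 38/3]
R3 ← R3 + (19/45)·R1: [0, 38/5, 38]
R3 ← R3 − (3)·R2: [0, 0, 0]
2 nonzero rows, so rank(CT) = 2.

2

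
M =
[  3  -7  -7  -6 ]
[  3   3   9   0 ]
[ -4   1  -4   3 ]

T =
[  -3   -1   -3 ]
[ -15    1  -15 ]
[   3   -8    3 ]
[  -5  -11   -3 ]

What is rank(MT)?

First compute MT:
[[105, 112,  93],
 [-27, -72, -27],
 [-30,   4, -24]]
Now row reduce the product.
R2 ← R2 + (9/35)·R1: [0, -216/5, -108/35]
R3 ← R3 + (2/7)·R1: [0, 36, 18/7]
R3 ← R3 + (5/6)·R2: [0, 0, 0]
2 nonzero rows, so rank(MT) = 2.

2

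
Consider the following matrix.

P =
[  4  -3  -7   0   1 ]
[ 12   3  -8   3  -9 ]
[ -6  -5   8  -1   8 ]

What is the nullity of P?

Row reduce to echelon form.
R2 ← R2 − (3)·R1: [0, 12, 13, 3, -12]
R3 ← R3 + (3/2)·R1: [0, -19/2, -5/2, -1, 19/2]
R3 ← R3 + (19/24)·R2: [0, 0, 187/24, 11/8, 0]
3 nonzero rows, so rank(P) = 3.
P has 5 columns; by rank–nullity, nullity = 5 − 3 = 2.

2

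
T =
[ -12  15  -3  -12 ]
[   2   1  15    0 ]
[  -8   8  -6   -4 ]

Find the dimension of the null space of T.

Row reduce to echelon form.
R2 ← R2 + (1/6)·R1: [0, 7/2, 29/2, -2]
R3 ← R3 − (2/3)·R1: [0, -2, -4, 4]
R3 ← R3 + (4/7)·R2: [0, 0, 30/7, 20/7]
3 nonzero rows, so rank(T) = 3.
T has 4 columns; by rank–nullity, nullity = 4 − 3 = 1.

1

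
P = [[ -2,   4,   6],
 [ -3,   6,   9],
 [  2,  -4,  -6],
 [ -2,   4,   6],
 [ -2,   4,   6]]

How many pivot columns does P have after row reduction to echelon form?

Row reduce to echelon form.
R2 ← R2 − (3/2)·R1: [0, 0, 0]
R3 ← R3 + R1: [0, 0, 0]
R4 ← R4 − R1: [0, 0, 0]
R5 ← R5 − R1: [0, 0, 0]
Echelon form has 1 nonzero row, so rank(P) = 1.
Each nonzero row contributes one pivot column: 1 pivot columns.

1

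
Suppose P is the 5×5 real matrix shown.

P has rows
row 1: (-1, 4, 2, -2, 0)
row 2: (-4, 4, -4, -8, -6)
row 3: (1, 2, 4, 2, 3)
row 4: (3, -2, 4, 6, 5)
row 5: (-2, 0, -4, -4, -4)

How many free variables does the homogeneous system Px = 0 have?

Row reduce to echelon form.
R2 ← R2 − (4)·R1: [0, -12, -12, 0, -6]
R3 ← R3 + R1: [0, 6, 6, 0, 3]
R4 ← R4 + (3)·R1: [0, 10, 10, 0, 5]
R5 ← R5 − (2)·R1: [0, -8, -8, 0, -4]
R3 ← R3 + (1/2)·R2: [0, 0, 0, 0, 0]
R4 ← R4 + (5/6)·R2: [0, 0, 0, 0, 0]
R5 ← R5 − (2/3)·R2: [0, 0, 0, 0, 0]
2 nonzero rows, so rank(P) = 2.
P has 5 columns; by rank–nullity, nullity = 5 − 2 = 3.

3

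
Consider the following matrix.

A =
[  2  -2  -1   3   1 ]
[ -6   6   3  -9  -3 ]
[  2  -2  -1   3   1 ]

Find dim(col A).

Row reduce to echelon form.
R2 ← R2 + (3)·R1: [0, 0, 0, 0, 0]
R3 ← R3 − R1: [0, 0, 0, 0, 0]
Echelon form has 1 nonzero row, so rank(A) = 1.
The column space has dimension equal to the rank: 1.

1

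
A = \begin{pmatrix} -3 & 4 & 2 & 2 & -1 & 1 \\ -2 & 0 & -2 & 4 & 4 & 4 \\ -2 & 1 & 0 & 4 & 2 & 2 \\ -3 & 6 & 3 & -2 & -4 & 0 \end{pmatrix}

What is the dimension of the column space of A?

Row reduce to echelon form.
R2 ← R2 − (2/3)·R1: [0, -8/3, -10/3, 8/3, 14/3, 10/3]
R3 ← R3 − (2/3)·R1: [0, -5/3, -4/3, 8/3, 8/3, 4/3]
R4 ← R4 − R1: [0, 2, 1, -4, -3, -1]
R3 ← R3 − (5/8)·R2: [0, 0, 3/4, 1, -1/4, -3/4]
R4 ← R4 + (3/4)·R2: [0, 0, -3/2, -2, 1/2, 3/2]
R4 ← R4 + (2)·R3: [0, 0, 0, 0, 0, 0]
Echelon form has 3 nonzero rows, so rank(A) = 3.
The column space has dimension equal to the rank: 3.

3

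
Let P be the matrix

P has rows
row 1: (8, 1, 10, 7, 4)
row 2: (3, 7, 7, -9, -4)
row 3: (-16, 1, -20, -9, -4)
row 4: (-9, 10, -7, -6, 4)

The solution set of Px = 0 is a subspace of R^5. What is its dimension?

1

Row reduce to echelon form.
R2 ← R2 − (3/8)·R1: [0, 53/8, 13/4, -93/8, -11/2]
R3 ← R3 + (2)·R1: [0, 3, 0, 5, 4]
R4 ← R4 + (9/8)·R1: [0, 89/8, 17/4, 15/8, 17/2]
R3 ← R3 − (24/53)·R2: [0, 0, -78/53, 544/53, 344/53]
R4 ← R4 − (89/53)·R2: [0, 0, -64/53, 1134/53, 940/53]
R4 ← R4 − (32/39)·R3: [0, 0, 0, 506/39, 484/39]
4 nonzero rows, so rank(P) = 4.
P has 5 columns; by rank–nullity, nullity = 5 − 4 = 1.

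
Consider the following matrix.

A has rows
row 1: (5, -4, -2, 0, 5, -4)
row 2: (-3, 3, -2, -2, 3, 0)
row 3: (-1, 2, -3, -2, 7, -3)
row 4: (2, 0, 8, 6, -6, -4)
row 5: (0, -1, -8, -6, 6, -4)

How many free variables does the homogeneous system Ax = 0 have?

2

Row reduce to echelon form.
R2 ← R2 + (3/5)·R1: [0, 3/5, -16/5, -2, 6, -12/5]
R3 ← R3 + (1/5)·R1: [0, 6/5, -17/5, -2, 8, -19/5]
R4 ← R4 − (2/5)·R1: [0, 8/5, 44/5, 6, -8, -12/5]
R3 ← R3 − (2)·R2: [0, 0, 3, 2, -4, 1]
R4 ← R4 − (8/3)·R2: [0, 0, 52/3, 34/3, -24, 4]
R5 ← R5 + (5/3)·R2: [0, 0, -40/3, -28/3, 16, -8]
R4 ← R4 − (52/9)·R3: [0, 0, 0, -2/9, -8/9, -16/9]
R5 ← R5 + (40/9)·R3: [0, 0, 0, -4/9, -16/9, -32/9]
R5 ← R5 − (2)·R4: [0, 0, 0, 0, 0, 0]
4 nonzero rows, so rank(A) = 4.
A has 6 columns; by rank–nullity, nullity = 6 − 4 = 2.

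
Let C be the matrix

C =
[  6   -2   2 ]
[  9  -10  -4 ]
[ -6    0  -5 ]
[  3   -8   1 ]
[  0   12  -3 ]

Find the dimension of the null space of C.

0

Row reduce to echelon form.
R2 ← R2 − (3/2)·R1: [0, -7, -7]
R3 ← R3 + R1: [0, -2, -3]
R4 ← R4 − (1/2)·R1: [0, -7, 0]
R3 ← R3 − (2/7)·R2: [0, 0, -1]
R4 ← R4 − R2: [0, 0, 7]
R5 ← R5 + (12/7)·R2: [0, 0, -15]
R4 ← R4 + (7)·R3: [0, 0, 0]
R5 ← R5 − (15)·R3: [0, 0, 0]
3 nonzero rows, so rank(C) = 3.
C has 3 columns; by rank–nullity, nullity = 3 − 3 = 0.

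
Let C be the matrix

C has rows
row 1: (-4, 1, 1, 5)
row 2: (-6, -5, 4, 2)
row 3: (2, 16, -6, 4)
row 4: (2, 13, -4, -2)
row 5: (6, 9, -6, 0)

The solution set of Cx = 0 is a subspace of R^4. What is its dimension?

Row reduce to echelon form.
R2 ← R2 − (3/2)·R1: [0, -13/2, 5/2, -11/2]
R3 ← R3 + (1/2)·R1: [0, 33/2, -11/2, 13/2]
R4 ← R4 + (1/2)·R1: [0, 27/2, -7/2, 1/2]
R5 ← R5 + (3/2)·R1: [0, 21/2, -9/2, 15/2]
R3 ← R3 + (33/13)·R2: [0, 0, 11/13, -97/13]
R4 ← R4 + (27/13)·R2: [0, 0, 22/13, -142/13]
R5 ← R5 + (21/13)·R2: [0, 0, -6/13, -18/13]
R4 ← R4 − (2)·R3: [0, 0, 0, 4]
R5 ← R5 + (6/11)·R3: [0, 0, 0, -60/11]
R5 ← R5 + (15/11)·R4: [0, 0, 0, 0]
4 nonzero rows, so rank(C) = 4.
C has 4 columns; by rank–nullity, nullity = 4 − 4 = 0.

0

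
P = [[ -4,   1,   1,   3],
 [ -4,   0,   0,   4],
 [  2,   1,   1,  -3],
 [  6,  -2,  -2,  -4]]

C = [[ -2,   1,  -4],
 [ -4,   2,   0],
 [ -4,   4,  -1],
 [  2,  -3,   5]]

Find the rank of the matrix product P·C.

First compute PC:
[[  6,  -7,  30],
 [ 16, -16,  36],
 [-18,  17, -24],
 [ -4,   6, -42]]
Now row reduce the product.
R2 ← R2 − (8/3)·R1: [0, 8/3, -44]
R3 ← R3 + (3)·R1: [0, -4, 66]
R4 ← R4 + (2/3)·R1: [0, 4/3, -22]
R3 ← R3 + (3/2)·R2: [0, 0, 0]
R4 ← R4 − (1/2)·R2: [0, 0, 0]
2 nonzero rows, so rank(PC) = 2.

2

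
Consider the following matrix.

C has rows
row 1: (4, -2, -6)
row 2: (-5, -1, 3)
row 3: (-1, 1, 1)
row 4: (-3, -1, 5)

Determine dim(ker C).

Row reduce to echelon form.
R2 ← R2 + (5/4)·R1: [0, -7/2, -9/2]
R3 ← R3 + (1/4)·R1: [0, 1/2, -1/2]
R4 ← R4 + (3/4)·R1: [0, -5/2, 1/2]
R3 ← R3 + (1/7)·R2: [0, 0, -8/7]
R4 ← R4 − (5/7)·R2: [0, 0, 26/7]
R4 ← R4 + (13/4)·R3: [0, 0, 0]
3 nonzero rows, so rank(C) = 3.
C has 3 columns; by rank–nullity, nullity = 3 − 3 = 0.

0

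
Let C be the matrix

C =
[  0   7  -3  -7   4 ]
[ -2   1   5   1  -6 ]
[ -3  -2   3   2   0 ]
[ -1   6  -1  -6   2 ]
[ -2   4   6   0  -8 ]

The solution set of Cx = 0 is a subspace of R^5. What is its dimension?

1

Row reduce to echelon form.
Swap R1 ↔ R2
R3 ← R3 − (3/2)·R1: [0, -7/2, -9/2, 1/2, 9]
R4 ← R4 − (1/2)·R1: [0, 11/2, -7/2, -13/2, 5]
R5 ← R5 − R1: [0, 3, 1, -1, -2]
R3 ← R3 + (1/2)·R2: [0, 0, -6, -3, 11]
R4 ← R4 − (11/14)·R2: [0, 0, -8/7, -1, 13/7]
R5 ← R5 − (3/7)·R2: [0, 0, 16/7, 2, -26/7]
R4 ← R4 − (4/21)·R3: [0, 0, 0, -3/7, -5/21]
R5 ← R5 + (8/21)·R3: [0, 0, 0, 6/7, 10/21]
R5 ← R5 + (2)·R4: [0, 0, 0, 0, 0]
4 nonzero rows, so rank(C) = 4.
C has 5 columns; by rank–nullity, nullity = 5 − 4 = 1.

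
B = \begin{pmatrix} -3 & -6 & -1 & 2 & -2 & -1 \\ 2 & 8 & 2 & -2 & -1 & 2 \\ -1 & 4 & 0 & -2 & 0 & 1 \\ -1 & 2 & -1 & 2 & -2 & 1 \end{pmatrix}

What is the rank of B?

4

Row reduce to echelon form.
R2 ← R2 + (2/3)·R1: [0, 4, 4/3, -2/3, -7/3, 4/3]
R3 ← R3 − (1/3)·R1: [0, 6, 1/3, -8/3, 2/3, 4/3]
R4 ← R4 − (1/3)·R1: [0, 4, -2/3, 4/3, -4/3, 4/3]
R3 ← R3 − (3/2)·R2: [0, 0, -5/3, -5/3, 25/6, -2/3]
R4 ← R4 − R2: [0, 0, -2, 2, 1, 0]
R4 ← R4 − (6/5)·R3: [0, 0, 0, 4, -4, 4/5]
Echelon form has 4 nonzero rows, so rank(B) = 4.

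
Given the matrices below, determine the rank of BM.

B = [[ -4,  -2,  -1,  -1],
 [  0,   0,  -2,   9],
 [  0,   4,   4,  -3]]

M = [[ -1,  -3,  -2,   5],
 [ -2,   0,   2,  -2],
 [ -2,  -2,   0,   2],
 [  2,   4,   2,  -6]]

First compute BM:
[[  8,  10,   2, -12],
 [ 22,  40,  18, -58],
 [-22, -20,   2,  18]]
Now row reduce the product.
R2 ← R2 − (11/4)·R1: [0, 25/2, 25/2, -25]
R3 ← R3 + (11/4)·R1: [0, 15/2, 15/2, -15]
R3 ← R3 − (3/5)·R2: [0, 0, 0, 0]
2 nonzero rows, so rank(BM) = 2.

2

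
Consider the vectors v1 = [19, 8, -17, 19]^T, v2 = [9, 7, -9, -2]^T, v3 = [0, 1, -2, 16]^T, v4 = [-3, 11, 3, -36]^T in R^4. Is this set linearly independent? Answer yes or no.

Form the matrix with these vectors as rows and row reduce.
R2 ← R2 − (9/19)·R1: [0, 61/19, -18/19, -11]
R4 ← R4 + (3/19)·R1: [0, 233/19, 6/19, -33]
R3 ← R3 − (19/61)·R2: [0, 0, -104/61, 1185/61]
R4 ← R4 − (233/61)·R2: [0, 0, 240/61, 550/61]
R4 ← R4 + (30/13)·R3: [0, 0, 0, 700/13]
4 nonzero rows, so the 4 vectors span a space of dimension 4.
Since 4 = 4, the vectors are linearly independent.

yes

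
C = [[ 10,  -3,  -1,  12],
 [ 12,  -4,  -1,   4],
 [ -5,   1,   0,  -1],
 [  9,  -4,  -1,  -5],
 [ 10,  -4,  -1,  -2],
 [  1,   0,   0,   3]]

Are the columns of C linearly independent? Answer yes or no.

Row reduce C to echelon form.
R2 ← R2 − (6/5)·R1: [0, -2/5, 1/5, -52/5]
R3 ← R3 + (1/2)·R1: [0, -1/2, -1/2, 5]
R4 ← R4 − (9/10)·R1: [0, -13/10, -1/10, -79/5]
R5 ← R5 − R1: [0, -1, 0, -14]
R6 ← R6 − (1/10)·R1: [0, 3/10, 1/10, 9/5]
R3 ← R3 − (5/4)·R2: [0, 0, -3/4, 18]
R4 ← R4 − (13/4)·R2: [0, 0, -3/4, 18]
R5 ← R5 − (5/2)·R2: [0, 0, -1/2, 12]
R6 ← R6 + (3/4)·R2: [0, 0, 1/4, -6]
R4 ← R4 − R3: [0, 0, 0, 0]
R5 ← R5 − (2/3)·R3: [0, 0, 0, 0]
R6 ← R6 + (1/3)·R3: [0, 0, 0, 0]
3 pivots among 4 columns.
Only 3 < 4 pivot columns, so the columns are linearly dependent.

no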